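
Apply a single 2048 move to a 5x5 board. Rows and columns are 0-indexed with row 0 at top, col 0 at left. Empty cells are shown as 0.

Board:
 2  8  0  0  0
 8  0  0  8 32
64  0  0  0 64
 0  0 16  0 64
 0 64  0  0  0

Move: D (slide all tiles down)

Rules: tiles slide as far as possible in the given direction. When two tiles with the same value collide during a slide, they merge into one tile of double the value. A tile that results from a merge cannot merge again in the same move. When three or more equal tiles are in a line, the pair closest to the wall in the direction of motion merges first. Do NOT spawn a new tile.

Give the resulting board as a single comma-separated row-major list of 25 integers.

Slide down:
col 0: [2, 8, 64, 0, 0] -> [0, 0, 2, 8, 64]
col 1: [8, 0, 0, 0, 64] -> [0, 0, 0, 8, 64]
col 2: [0, 0, 0, 16, 0] -> [0, 0, 0, 0, 16]
col 3: [0, 8, 0, 0, 0] -> [0, 0, 0, 0, 8]
col 4: [0, 32, 64, 64, 0] -> [0, 0, 0, 32, 128]

Answer: 0, 0, 0, 0, 0, 0, 0, 0, 0, 0, 2, 0, 0, 0, 0, 8, 8, 0, 0, 32, 64, 64, 16, 8, 128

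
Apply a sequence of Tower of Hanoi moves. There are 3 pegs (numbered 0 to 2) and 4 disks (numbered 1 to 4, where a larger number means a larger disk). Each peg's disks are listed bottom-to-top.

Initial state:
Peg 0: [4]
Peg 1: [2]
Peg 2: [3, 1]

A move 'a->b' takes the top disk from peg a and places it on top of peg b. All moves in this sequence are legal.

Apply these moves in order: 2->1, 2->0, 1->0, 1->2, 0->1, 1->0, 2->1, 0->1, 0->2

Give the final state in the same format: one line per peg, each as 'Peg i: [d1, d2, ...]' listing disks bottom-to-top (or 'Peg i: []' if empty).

After move 1 (2->1):
Peg 0: [4]
Peg 1: [2, 1]
Peg 2: [3]

After move 2 (2->0):
Peg 0: [4, 3]
Peg 1: [2, 1]
Peg 2: []

After move 3 (1->0):
Peg 0: [4, 3, 1]
Peg 1: [2]
Peg 2: []

After move 4 (1->2):
Peg 0: [4, 3, 1]
Peg 1: []
Peg 2: [2]

After move 5 (0->1):
Peg 0: [4, 3]
Peg 1: [1]
Peg 2: [2]

After move 6 (1->0):
Peg 0: [4, 3, 1]
Peg 1: []
Peg 2: [2]

After move 7 (2->1):
Peg 0: [4, 3, 1]
Peg 1: [2]
Peg 2: []

After move 8 (0->1):
Peg 0: [4, 3]
Peg 1: [2, 1]
Peg 2: []

After move 9 (0->2):
Peg 0: [4]
Peg 1: [2, 1]
Peg 2: [3]

Answer: Peg 0: [4]
Peg 1: [2, 1]
Peg 2: [3]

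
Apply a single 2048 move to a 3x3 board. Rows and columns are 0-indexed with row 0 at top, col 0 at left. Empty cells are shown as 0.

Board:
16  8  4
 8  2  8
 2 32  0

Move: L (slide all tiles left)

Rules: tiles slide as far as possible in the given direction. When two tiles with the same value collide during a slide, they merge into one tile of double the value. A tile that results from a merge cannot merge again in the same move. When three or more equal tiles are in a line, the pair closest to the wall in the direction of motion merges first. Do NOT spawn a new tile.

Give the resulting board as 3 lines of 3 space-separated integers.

Slide left:
row 0: [16, 8, 4] -> [16, 8, 4]
row 1: [8, 2, 8] -> [8, 2, 8]
row 2: [2, 32, 0] -> [2, 32, 0]

Answer: 16  8  4
 8  2  8
 2 32  0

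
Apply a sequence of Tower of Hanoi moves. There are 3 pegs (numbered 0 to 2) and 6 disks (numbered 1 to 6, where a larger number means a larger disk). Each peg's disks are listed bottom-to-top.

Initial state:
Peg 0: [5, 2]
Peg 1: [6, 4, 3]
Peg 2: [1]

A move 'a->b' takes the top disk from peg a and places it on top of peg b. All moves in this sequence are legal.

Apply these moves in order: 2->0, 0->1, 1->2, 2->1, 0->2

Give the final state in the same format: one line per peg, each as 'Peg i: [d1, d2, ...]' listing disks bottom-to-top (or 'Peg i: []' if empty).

After move 1 (2->0):
Peg 0: [5, 2, 1]
Peg 1: [6, 4, 3]
Peg 2: []

After move 2 (0->1):
Peg 0: [5, 2]
Peg 1: [6, 4, 3, 1]
Peg 2: []

After move 3 (1->2):
Peg 0: [5, 2]
Peg 1: [6, 4, 3]
Peg 2: [1]

After move 4 (2->1):
Peg 0: [5, 2]
Peg 1: [6, 4, 3, 1]
Peg 2: []

After move 5 (0->2):
Peg 0: [5]
Peg 1: [6, 4, 3, 1]
Peg 2: [2]

Answer: Peg 0: [5]
Peg 1: [6, 4, 3, 1]
Peg 2: [2]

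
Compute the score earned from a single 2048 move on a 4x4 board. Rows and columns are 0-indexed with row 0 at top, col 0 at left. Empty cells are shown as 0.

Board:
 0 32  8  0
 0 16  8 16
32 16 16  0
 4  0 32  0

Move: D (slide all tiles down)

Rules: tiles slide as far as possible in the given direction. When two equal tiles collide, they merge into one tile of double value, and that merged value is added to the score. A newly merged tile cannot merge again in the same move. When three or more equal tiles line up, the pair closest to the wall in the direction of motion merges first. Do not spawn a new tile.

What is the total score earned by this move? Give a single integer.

Slide down:
col 0: [0, 0, 32, 4] -> [0, 0, 32, 4]  score +0 (running 0)
col 1: [32, 16, 16, 0] -> [0, 0, 32, 32]  score +32 (running 32)
col 2: [8, 8, 16, 32] -> [0, 16, 16, 32]  score +16 (running 48)
col 3: [0, 16, 0, 0] -> [0, 0, 0, 16]  score +0 (running 48)
Board after move:
 0  0  0  0
 0  0 16  0
32 32 16  0
 4 32 32 16

Answer: 48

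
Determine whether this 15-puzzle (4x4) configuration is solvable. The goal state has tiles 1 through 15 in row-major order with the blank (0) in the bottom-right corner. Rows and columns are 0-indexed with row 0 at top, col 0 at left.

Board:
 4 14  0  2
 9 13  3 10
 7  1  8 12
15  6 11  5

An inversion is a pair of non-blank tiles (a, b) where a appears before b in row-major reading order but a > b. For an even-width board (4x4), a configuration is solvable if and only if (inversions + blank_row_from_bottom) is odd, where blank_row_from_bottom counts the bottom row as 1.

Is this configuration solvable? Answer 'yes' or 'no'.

Inversions: 50
Blank is in row 0 (0-indexed from top), which is row 4 counting from the bottom (bottom = 1).
50 + 4 = 54, which is even, so the puzzle is not solvable.

Answer: no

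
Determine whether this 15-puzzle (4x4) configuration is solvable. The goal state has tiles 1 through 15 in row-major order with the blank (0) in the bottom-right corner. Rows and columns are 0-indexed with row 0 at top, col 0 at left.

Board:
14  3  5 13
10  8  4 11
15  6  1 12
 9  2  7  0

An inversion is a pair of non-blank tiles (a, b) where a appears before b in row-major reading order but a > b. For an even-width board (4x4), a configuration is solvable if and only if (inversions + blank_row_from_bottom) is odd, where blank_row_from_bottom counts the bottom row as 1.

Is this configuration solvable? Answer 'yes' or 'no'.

Answer: yes

Derivation:
Inversions: 60
Blank is in row 3 (0-indexed from top), which is row 1 counting from the bottom (bottom = 1).
60 + 1 = 61, which is odd, so the puzzle is solvable.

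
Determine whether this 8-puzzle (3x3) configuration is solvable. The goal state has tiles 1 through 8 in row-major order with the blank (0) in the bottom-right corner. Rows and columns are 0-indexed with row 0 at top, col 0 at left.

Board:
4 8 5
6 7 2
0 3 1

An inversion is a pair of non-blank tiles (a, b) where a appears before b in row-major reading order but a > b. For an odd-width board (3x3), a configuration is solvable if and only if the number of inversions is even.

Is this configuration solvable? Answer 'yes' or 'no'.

Answer: yes

Derivation:
Inversions (pairs i<j in row-major order where tile[i] > tile[j] > 0): 20
20 is even, so the puzzle is solvable.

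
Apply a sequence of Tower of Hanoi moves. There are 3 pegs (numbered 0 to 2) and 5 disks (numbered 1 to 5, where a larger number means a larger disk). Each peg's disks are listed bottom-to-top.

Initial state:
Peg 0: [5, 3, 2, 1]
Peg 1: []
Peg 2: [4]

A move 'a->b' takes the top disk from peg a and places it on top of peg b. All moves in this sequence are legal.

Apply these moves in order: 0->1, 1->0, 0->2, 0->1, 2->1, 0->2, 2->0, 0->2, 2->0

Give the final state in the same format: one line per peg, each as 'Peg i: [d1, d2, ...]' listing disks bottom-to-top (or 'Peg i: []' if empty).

Answer: Peg 0: [5, 3]
Peg 1: [2, 1]
Peg 2: [4]

Derivation:
After move 1 (0->1):
Peg 0: [5, 3, 2]
Peg 1: [1]
Peg 2: [4]

After move 2 (1->0):
Peg 0: [5, 3, 2, 1]
Peg 1: []
Peg 2: [4]

After move 3 (0->2):
Peg 0: [5, 3, 2]
Peg 1: []
Peg 2: [4, 1]

After move 4 (0->1):
Peg 0: [5, 3]
Peg 1: [2]
Peg 2: [4, 1]

After move 5 (2->1):
Peg 0: [5, 3]
Peg 1: [2, 1]
Peg 2: [4]

After move 6 (0->2):
Peg 0: [5]
Peg 1: [2, 1]
Peg 2: [4, 3]

After move 7 (2->0):
Peg 0: [5, 3]
Peg 1: [2, 1]
Peg 2: [4]

After move 8 (0->2):
Peg 0: [5]
Peg 1: [2, 1]
Peg 2: [4, 3]

After move 9 (2->0):
Peg 0: [5, 3]
Peg 1: [2, 1]
Peg 2: [4]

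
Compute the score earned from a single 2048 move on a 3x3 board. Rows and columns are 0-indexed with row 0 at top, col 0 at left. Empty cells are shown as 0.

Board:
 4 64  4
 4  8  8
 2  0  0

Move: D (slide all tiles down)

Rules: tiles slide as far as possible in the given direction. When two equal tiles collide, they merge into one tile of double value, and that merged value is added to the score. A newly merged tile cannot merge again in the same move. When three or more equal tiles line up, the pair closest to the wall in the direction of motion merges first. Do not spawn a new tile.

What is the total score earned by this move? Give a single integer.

Answer: 8

Derivation:
Slide down:
col 0: [4, 4, 2] -> [0, 8, 2]  score +8 (running 8)
col 1: [64, 8, 0] -> [0, 64, 8]  score +0 (running 8)
col 2: [4, 8, 0] -> [0, 4, 8]  score +0 (running 8)
Board after move:
 0  0  0
 8 64  4
 2  8  8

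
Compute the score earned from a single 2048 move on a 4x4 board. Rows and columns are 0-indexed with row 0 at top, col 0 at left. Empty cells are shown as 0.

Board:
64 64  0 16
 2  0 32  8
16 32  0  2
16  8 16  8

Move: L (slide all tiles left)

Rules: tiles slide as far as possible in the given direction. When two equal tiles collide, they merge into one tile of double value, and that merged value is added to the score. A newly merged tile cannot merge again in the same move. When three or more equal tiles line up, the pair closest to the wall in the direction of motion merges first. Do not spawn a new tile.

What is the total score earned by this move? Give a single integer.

Answer: 128

Derivation:
Slide left:
row 0: [64, 64, 0, 16] -> [128, 16, 0, 0]  score +128 (running 128)
row 1: [2, 0, 32, 8] -> [2, 32, 8, 0]  score +0 (running 128)
row 2: [16, 32, 0, 2] -> [16, 32, 2, 0]  score +0 (running 128)
row 3: [16, 8, 16, 8] -> [16, 8, 16, 8]  score +0 (running 128)
Board after move:
128  16   0   0
  2  32   8   0
 16  32   2   0
 16   8  16   8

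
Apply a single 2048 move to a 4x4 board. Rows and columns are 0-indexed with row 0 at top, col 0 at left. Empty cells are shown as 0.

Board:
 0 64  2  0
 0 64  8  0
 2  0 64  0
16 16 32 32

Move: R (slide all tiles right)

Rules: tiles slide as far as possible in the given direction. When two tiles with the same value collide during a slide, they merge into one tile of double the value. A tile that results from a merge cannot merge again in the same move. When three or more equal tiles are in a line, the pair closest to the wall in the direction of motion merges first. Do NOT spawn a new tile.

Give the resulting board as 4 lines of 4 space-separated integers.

Slide right:
row 0: [0, 64, 2, 0] -> [0, 0, 64, 2]
row 1: [0, 64, 8, 0] -> [0, 0, 64, 8]
row 2: [2, 0, 64, 0] -> [0, 0, 2, 64]
row 3: [16, 16, 32, 32] -> [0, 0, 32, 64]

Answer:  0  0 64  2
 0  0 64  8
 0  0  2 64
 0  0 32 64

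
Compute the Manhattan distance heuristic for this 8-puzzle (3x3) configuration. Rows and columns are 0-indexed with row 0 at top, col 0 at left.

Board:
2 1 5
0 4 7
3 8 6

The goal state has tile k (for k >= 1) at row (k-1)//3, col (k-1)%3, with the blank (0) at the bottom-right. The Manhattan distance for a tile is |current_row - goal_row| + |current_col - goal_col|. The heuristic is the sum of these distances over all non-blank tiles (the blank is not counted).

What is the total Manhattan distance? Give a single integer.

Answer: 13

Derivation:
Tile 2: at (0,0), goal (0,1), distance |0-0|+|0-1| = 1
Tile 1: at (0,1), goal (0,0), distance |0-0|+|1-0| = 1
Tile 5: at (0,2), goal (1,1), distance |0-1|+|2-1| = 2
Tile 4: at (1,1), goal (1,0), distance |1-1|+|1-0| = 1
Tile 7: at (1,2), goal (2,0), distance |1-2|+|2-0| = 3
Tile 3: at (2,0), goal (0,2), distance |2-0|+|0-2| = 4
Tile 8: at (2,1), goal (2,1), distance |2-2|+|1-1| = 0
Tile 6: at (2,2), goal (1,2), distance |2-1|+|2-2| = 1
Sum: 1 + 1 + 2 + 1 + 3 + 4 + 0 + 1 = 13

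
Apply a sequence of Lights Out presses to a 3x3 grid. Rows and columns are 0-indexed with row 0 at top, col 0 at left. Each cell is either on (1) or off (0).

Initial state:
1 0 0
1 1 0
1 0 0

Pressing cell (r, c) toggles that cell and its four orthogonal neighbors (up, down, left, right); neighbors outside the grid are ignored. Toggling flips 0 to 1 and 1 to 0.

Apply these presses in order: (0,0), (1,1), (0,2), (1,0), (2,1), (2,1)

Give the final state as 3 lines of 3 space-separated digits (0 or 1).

After press 1 at (0,0):
0 1 0
0 1 0
1 0 0

After press 2 at (1,1):
0 0 0
1 0 1
1 1 0

After press 3 at (0,2):
0 1 1
1 0 0
1 1 0

After press 4 at (1,0):
1 1 1
0 1 0
0 1 0

After press 5 at (2,1):
1 1 1
0 0 0
1 0 1

After press 6 at (2,1):
1 1 1
0 1 0
0 1 0

Answer: 1 1 1
0 1 0
0 1 0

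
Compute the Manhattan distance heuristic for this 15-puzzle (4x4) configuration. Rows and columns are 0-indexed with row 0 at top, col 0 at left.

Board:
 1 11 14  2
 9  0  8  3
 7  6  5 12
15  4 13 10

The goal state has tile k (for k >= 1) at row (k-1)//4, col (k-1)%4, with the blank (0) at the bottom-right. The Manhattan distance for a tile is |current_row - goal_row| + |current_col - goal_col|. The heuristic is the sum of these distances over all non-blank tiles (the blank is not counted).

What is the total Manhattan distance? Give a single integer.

Answer: 32

Derivation:
Tile 1: (0,0)->(0,0) = 0
Tile 11: (0,1)->(2,2) = 3
Tile 14: (0,2)->(3,1) = 4
Tile 2: (0,3)->(0,1) = 2
Tile 9: (1,0)->(2,0) = 1
Tile 8: (1,2)->(1,3) = 1
Tile 3: (1,3)->(0,2) = 2
Tile 7: (2,0)->(1,2) = 3
Tile 6: (2,1)->(1,1) = 1
Tile 5: (2,2)->(1,0) = 3
Tile 12: (2,3)->(2,3) = 0
Tile 15: (3,0)->(3,2) = 2
Tile 4: (3,1)->(0,3) = 5
Tile 13: (3,2)->(3,0) = 2
Tile 10: (3,3)->(2,1) = 3
Sum: 0 + 3 + 4 + 2 + 1 + 1 + 2 + 3 + 1 + 3 + 0 + 2 + 5 + 2 + 3 = 32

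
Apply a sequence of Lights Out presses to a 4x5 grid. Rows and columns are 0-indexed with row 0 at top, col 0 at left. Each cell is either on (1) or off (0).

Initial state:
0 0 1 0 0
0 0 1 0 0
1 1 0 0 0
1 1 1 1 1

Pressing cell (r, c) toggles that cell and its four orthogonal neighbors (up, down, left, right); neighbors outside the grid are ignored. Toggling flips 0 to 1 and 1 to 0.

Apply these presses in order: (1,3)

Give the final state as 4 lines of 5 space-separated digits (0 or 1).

Answer: 0 0 1 1 0
0 0 0 1 1
1 1 0 1 0
1 1 1 1 1

Derivation:
After press 1 at (1,3):
0 0 1 1 0
0 0 0 1 1
1 1 0 1 0
1 1 1 1 1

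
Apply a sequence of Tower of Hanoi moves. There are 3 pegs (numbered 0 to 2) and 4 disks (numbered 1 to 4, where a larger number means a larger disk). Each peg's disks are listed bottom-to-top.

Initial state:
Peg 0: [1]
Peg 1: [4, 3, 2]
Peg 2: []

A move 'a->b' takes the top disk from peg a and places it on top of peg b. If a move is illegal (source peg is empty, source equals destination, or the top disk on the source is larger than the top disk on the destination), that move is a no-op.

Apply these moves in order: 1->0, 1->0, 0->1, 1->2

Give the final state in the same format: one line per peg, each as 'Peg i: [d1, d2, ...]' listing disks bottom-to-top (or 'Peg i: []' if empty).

Answer: Peg 0: []
Peg 1: [4, 3, 2]
Peg 2: [1]

Derivation:
After move 1 (1->0):
Peg 0: [1]
Peg 1: [4, 3, 2]
Peg 2: []

After move 2 (1->0):
Peg 0: [1]
Peg 1: [4, 3, 2]
Peg 2: []

After move 3 (0->1):
Peg 0: []
Peg 1: [4, 3, 2, 1]
Peg 2: []

After move 4 (1->2):
Peg 0: []
Peg 1: [4, 3, 2]
Peg 2: [1]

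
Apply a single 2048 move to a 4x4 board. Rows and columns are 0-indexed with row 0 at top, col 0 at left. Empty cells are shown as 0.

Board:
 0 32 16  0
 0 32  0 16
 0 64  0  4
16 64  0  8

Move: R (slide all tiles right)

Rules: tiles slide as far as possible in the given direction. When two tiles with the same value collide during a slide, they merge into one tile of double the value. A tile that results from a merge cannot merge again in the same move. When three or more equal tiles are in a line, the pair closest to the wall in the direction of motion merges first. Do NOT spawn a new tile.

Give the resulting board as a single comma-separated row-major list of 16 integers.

Answer: 0, 0, 32, 16, 0, 0, 32, 16, 0, 0, 64, 4, 0, 16, 64, 8

Derivation:
Slide right:
row 0: [0, 32, 16, 0] -> [0, 0, 32, 16]
row 1: [0, 32, 0, 16] -> [0, 0, 32, 16]
row 2: [0, 64, 0, 4] -> [0, 0, 64, 4]
row 3: [16, 64, 0, 8] -> [0, 16, 64, 8]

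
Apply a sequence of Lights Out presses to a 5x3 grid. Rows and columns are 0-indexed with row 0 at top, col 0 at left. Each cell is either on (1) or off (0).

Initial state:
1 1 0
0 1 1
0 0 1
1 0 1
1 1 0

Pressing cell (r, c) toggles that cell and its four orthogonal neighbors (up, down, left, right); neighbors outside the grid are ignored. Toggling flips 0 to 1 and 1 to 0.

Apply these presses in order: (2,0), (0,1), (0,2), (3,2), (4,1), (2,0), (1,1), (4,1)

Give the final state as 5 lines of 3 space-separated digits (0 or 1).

Answer: 0 0 0
1 1 1
0 1 0
1 1 0
1 1 1

Derivation:
After press 1 at (2,0):
1 1 0
1 1 1
1 1 1
0 0 1
1 1 0

After press 2 at (0,1):
0 0 1
1 0 1
1 1 1
0 0 1
1 1 0

After press 3 at (0,2):
0 1 0
1 0 0
1 1 1
0 0 1
1 1 0

After press 4 at (3,2):
0 1 0
1 0 0
1 1 0
0 1 0
1 1 1

After press 5 at (4,1):
0 1 0
1 0 0
1 1 0
0 0 0
0 0 0

After press 6 at (2,0):
0 1 0
0 0 0
0 0 0
1 0 0
0 0 0

After press 7 at (1,1):
0 0 0
1 1 1
0 1 0
1 0 0
0 0 0

After press 8 at (4,1):
0 0 0
1 1 1
0 1 0
1 1 0
1 1 1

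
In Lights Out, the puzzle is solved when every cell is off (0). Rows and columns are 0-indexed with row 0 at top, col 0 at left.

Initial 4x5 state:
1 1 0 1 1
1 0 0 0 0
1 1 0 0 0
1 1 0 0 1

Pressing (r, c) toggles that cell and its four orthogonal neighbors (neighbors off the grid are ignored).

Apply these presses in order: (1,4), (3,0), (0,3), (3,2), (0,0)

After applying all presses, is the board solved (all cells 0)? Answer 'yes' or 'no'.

After press 1 at (1,4):
1 1 0 1 0
1 0 0 1 1
1 1 0 0 1
1 1 0 0 1

After press 2 at (3,0):
1 1 0 1 0
1 0 0 1 1
0 1 0 0 1
0 0 0 0 1

After press 3 at (0,3):
1 1 1 0 1
1 0 0 0 1
0 1 0 0 1
0 0 0 0 1

After press 4 at (3,2):
1 1 1 0 1
1 0 0 0 1
0 1 1 0 1
0 1 1 1 1

After press 5 at (0,0):
0 0 1 0 1
0 0 0 0 1
0 1 1 0 1
0 1 1 1 1

Lights still on: 10

Answer: no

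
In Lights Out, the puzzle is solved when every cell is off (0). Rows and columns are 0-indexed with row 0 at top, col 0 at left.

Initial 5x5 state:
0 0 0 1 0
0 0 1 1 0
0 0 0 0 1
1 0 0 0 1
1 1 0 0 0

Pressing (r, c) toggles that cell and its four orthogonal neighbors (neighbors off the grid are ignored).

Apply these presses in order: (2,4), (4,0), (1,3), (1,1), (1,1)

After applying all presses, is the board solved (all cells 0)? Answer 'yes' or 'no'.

After press 1 at (2,4):
0 0 0 1 0
0 0 1 1 1
0 0 0 1 0
1 0 0 0 0
1 1 0 0 0

After press 2 at (4,0):
0 0 0 1 0
0 0 1 1 1
0 0 0 1 0
0 0 0 0 0
0 0 0 0 0

After press 3 at (1,3):
0 0 0 0 0
0 0 0 0 0
0 0 0 0 0
0 0 0 0 0
0 0 0 0 0

After press 4 at (1,1):
0 1 0 0 0
1 1 1 0 0
0 1 0 0 0
0 0 0 0 0
0 0 0 0 0

After press 5 at (1,1):
0 0 0 0 0
0 0 0 0 0
0 0 0 0 0
0 0 0 0 0
0 0 0 0 0

Lights still on: 0

Answer: yes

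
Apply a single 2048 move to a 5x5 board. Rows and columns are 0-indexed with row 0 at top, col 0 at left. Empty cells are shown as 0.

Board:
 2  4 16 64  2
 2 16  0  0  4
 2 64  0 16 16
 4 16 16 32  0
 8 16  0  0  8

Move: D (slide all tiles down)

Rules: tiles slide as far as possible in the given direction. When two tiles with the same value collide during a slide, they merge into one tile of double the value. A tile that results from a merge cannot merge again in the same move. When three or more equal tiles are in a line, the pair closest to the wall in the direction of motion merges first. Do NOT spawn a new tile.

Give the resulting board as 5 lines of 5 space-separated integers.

Answer:  0  0  0  0  0
 2  4  0  0  2
 4 16  0 64  4
 4 64  0 16 16
 8 32 32 32  8

Derivation:
Slide down:
col 0: [2, 2, 2, 4, 8] -> [0, 2, 4, 4, 8]
col 1: [4, 16, 64, 16, 16] -> [0, 4, 16, 64, 32]
col 2: [16, 0, 0, 16, 0] -> [0, 0, 0, 0, 32]
col 3: [64, 0, 16, 32, 0] -> [0, 0, 64, 16, 32]
col 4: [2, 4, 16, 0, 8] -> [0, 2, 4, 16, 8]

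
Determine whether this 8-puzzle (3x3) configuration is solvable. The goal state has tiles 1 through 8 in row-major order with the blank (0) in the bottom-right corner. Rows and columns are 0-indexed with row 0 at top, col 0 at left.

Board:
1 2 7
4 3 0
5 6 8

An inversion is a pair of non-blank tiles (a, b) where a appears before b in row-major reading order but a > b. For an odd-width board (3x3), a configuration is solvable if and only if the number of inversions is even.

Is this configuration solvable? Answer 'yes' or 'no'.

Answer: no

Derivation:
Inversions (pairs i<j in row-major order where tile[i] > tile[j] > 0): 5
5 is odd, so the puzzle is not solvable.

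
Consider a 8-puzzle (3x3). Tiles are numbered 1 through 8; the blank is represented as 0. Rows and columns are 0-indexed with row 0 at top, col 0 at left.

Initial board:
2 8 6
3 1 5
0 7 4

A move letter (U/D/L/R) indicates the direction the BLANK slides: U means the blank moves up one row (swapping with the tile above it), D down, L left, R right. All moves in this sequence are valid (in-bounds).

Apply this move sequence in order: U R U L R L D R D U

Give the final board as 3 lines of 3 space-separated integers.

After move 1 (U):
2 8 6
0 1 5
3 7 4

After move 2 (R):
2 8 6
1 0 5
3 7 4

After move 3 (U):
2 0 6
1 8 5
3 7 4

After move 4 (L):
0 2 6
1 8 5
3 7 4

After move 5 (R):
2 0 6
1 8 5
3 7 4

After move 6 (L):
0 2 6
1 8 5
3 7 4

After move 7 (D):
1 2 6
0 8 5
3 7 4

After move 8 (R):
1 2 6
8 0 5
3 7 4

After move 9 (D):
1 2 6
8 7 5
3 0 4

After move 10 (U):
1 2 6
8 0 5
3 7 4

Answer: 1 2 6
8 0 5
3 7 4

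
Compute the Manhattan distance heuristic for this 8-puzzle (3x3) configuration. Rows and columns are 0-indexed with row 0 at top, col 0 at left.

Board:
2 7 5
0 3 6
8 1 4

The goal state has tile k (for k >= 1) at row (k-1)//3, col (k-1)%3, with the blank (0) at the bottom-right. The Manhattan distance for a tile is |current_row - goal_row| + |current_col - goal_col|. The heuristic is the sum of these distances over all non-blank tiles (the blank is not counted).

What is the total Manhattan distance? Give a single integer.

Tile 2: (0,0)->(0,1) = 1
Tile 7: (0,1)->(2,0) = 3
Tile 5: (0,2)->(1,1) = 2
Tile 3: (1,1)->(0,2) = 2
Tile 6: (1,2)->(1,2) = 0
Tile 8: (2,0)->(2,1) = 1
Tile 1: (2,1)->(0,0) = 3
Tile 4: (2,2)->(1,0) = 3
Sum: 1 + 3 + 2 + 2 + 0 + 1 + 3 + 3 = 15

Answer: 15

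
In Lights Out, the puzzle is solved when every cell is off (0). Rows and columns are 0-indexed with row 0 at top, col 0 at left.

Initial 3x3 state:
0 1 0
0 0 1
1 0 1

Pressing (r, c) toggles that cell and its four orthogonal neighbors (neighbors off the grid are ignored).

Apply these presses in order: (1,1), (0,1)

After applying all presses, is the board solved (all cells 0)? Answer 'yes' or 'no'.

Answer: no

Derivation:
After press 1 at (1,1):
0 0 0
1 1 0
1 1 1

After press 2 at (0,1):
1 1 1
1 0 0
1 1 1

Lights still on: 7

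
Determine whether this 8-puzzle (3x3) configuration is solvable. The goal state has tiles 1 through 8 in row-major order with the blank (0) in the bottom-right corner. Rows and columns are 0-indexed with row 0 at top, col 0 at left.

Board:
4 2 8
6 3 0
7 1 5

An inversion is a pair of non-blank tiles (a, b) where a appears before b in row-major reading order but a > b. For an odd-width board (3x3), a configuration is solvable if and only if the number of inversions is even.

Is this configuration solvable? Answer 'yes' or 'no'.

Answer: no

Derivation:
Inversions (pairs i<j in row-major order where tile[i] > tile[j] > 0): 15
15 is odd, so the puzzle is not solvable.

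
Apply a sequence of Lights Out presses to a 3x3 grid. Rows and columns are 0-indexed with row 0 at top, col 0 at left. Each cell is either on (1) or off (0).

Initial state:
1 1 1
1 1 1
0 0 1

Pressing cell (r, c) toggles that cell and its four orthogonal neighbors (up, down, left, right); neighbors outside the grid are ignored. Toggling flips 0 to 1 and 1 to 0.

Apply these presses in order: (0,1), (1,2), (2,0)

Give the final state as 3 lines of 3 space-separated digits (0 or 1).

Answer: 0 0 1
0 1 0
1 1 0

Derivation:
After press 1 at (0,1):
0 0 0
1 0 1
0 0 1

After press 2 at (1,2):
0 0 1
1 1 0
0 0 0

After press 3 at (2,0):
0 0 1
0 1 0
1 1 0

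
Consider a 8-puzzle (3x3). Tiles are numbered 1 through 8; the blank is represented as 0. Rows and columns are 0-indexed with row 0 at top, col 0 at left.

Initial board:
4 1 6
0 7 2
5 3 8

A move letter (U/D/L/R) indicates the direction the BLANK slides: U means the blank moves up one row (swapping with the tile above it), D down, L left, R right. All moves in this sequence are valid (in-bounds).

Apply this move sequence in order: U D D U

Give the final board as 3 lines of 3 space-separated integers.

Answer: 4 1 6
0 7 2
5 3 8

Derivation:
After move 1 (U):
0 1 6
4 7 2
5 3 8

After move 2 (D):
4 1 6
0 7 2
5 3 8

After move 3 (D):
4 1 6
5 7 2
0 3 8

After move 4 (U):
4 1 6
0 7 2
5 3 8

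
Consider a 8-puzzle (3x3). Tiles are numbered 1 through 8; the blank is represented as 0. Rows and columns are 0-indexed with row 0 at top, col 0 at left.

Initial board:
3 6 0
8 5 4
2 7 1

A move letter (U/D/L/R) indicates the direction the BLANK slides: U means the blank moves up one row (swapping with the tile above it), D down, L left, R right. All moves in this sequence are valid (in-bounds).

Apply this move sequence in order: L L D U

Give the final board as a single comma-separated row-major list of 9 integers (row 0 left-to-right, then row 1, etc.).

Answer: 0, 3, 6, 8, 5, 4, 2, 7, 1

Derivation:
After move 1 (L):
3 0 6
8 5 4
2 7 1

After move 2 (L):
0 3 6
8 5 4
2 7 1

After move 3 (D):
8 3 6
0 5 4
2 7 1

After move 4 (U):
0 3 6
8 5 4
2 7 1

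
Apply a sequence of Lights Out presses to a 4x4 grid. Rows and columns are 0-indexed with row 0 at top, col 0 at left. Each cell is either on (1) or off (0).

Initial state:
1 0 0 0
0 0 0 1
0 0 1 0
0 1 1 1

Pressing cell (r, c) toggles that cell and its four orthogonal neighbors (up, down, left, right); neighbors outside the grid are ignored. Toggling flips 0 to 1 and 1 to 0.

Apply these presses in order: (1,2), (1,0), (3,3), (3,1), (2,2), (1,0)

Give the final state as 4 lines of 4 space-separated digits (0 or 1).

After press 1 at (1,2):
1 0 1 0
0 1 1 0
0 0 0 0
0 1 1 1

After press 2 at (1,0):
0 0 1 0
1 0 1 0
1 0 0 0
0 1 1 1

After press 3 at (3,3):
0 0 1 0
1 0 1 0
1 0 0 1
0 1 0 0

After press 4 at (3,1):
0 0 1 0
1 0 1 0
1 1 0 1
1 0 1 0

After press 5 at (2,2):
0 0 1 0
1 0 0 0
1 0 1 0
1 0 0 0

After press 6 at (1,0):
1 0 1 0
0 1 0 0
0 0 1 0
1 0 0 0

Answer: 1 0 1 0
0 1 0 0
0 0 1 0
1 0 0 0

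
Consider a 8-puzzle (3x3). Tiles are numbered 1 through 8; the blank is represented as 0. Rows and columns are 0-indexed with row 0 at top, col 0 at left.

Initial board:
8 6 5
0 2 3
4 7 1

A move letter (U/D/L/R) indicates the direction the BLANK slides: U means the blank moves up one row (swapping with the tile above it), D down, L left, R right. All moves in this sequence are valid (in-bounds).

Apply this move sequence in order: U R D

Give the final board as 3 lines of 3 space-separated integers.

Answer: 6 2 5
8 0 3
4 7 1

Derivation:
After move 1 (U):
0 6 5
8 2 3
4 7 1

After move 2 (R):
6 0 5
8 2 3
4 7 1

After move 3 (D):
6 2 5
8 0 3
4 7 1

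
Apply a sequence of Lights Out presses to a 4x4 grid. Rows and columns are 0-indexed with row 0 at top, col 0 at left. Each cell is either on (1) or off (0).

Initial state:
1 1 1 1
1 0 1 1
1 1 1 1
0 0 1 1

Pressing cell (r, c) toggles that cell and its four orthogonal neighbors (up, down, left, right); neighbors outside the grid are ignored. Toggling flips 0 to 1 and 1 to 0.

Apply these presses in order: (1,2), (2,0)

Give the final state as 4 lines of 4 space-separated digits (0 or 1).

After press 1 at (1,2):
1 1 0 1
1 1 0 0
1 1 0 1
0 0 1 1

After press 2 at (2,0):
1 1 0 1
0 1 0 0
0 0 0 1
1 0 1 1

Answer: 1 1 0 1
0 1 0 0
0 0 0 1
1 0 1 1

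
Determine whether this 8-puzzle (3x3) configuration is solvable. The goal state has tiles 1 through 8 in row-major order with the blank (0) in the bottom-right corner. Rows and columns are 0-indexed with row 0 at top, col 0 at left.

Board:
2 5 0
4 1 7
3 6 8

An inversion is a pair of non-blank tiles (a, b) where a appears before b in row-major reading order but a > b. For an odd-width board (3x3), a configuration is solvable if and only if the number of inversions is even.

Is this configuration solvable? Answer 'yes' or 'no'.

Inversions (pairs i<j in row-major order where tile[i] > tile[j] > 0): 8
8 is even, so the puzzle is solvable.

Answer: yes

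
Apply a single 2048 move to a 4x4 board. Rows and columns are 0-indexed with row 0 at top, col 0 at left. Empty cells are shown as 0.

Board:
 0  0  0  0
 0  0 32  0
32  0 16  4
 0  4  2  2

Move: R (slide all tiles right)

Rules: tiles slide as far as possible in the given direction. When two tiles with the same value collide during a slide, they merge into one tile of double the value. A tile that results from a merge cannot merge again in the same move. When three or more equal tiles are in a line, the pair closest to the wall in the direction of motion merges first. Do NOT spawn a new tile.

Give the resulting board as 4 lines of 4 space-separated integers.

Answer:  0  0  0  0
 0  0  0 32
 0 32 16  4
 0  0  4  4

Derivation:
Slide right:
row 0: [0, 0, 0, 0] -> [0, 0, 0, 0]
row 1: [0, 0, 32, 0] -> [0, 0, 0, 32]
row 2: [32, 0, 16, 4] -> [0, 32, 16, 4]
row 3: [0, 4, 2, 2] -> [0, 0, 4, 4]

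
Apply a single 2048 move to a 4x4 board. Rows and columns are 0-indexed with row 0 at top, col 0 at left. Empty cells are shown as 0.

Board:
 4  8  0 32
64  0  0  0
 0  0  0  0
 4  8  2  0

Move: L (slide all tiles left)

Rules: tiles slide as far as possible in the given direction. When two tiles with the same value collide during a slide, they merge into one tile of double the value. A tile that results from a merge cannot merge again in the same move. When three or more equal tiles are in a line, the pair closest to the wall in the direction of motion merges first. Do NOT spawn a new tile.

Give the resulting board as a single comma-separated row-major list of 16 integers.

Answer: 4, 8, 32, 0, 64, 0, 0, 0, 0, 0, 0, 0, 4, 8, 2, 0

Derivation:
Slide left:
row 0: [4, 8, 0, 32] -> [4, 8, 32, 0]
row 1: [64, 0, 0, 0] -> [64, 0, 0, 0]
row 2: [0, 0, 0, 0] -> [0, 0, 0, 0]
row 3: [4, 8, 2, 0] -> [4, 8, 2, 0]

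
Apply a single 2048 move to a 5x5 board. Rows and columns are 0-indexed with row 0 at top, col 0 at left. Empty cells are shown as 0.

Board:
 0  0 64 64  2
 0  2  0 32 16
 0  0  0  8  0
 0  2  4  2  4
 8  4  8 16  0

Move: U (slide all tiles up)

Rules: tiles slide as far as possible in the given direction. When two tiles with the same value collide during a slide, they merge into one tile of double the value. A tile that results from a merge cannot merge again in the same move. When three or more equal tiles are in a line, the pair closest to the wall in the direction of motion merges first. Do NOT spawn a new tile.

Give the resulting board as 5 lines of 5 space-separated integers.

Slide up:
col 0: [0, 0, 0, 0, 8] -> [8, 0, 0, 0, 0]
col 1: [0, 2, 0, 2, 4] -> [4, 4, 0, 0, 0]
col 2: [64, 0, 0, 4, 8] -> [64, 4, 8, 0, 0]
col 3: [64, 32, 8, 2, 16] -> [64, 32, 8, 2, 16]
col 4: [2, 16, 0, 4, 0] -> [2, 16, 4, 0, 0]

Answer:  8  4 64 64  2
 0  4  4 32 16
 0  0  8  8  4
 0  0  0  2  0
 0  0  0 16  0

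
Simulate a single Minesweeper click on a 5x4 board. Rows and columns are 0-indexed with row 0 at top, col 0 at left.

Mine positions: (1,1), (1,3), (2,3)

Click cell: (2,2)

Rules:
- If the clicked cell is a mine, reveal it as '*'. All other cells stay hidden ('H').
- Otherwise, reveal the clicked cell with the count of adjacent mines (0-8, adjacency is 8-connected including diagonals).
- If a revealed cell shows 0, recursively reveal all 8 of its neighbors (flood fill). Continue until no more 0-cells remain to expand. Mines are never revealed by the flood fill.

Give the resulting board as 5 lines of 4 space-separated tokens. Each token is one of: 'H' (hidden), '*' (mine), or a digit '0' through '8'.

H H H H
H H H H
H H 3 H
H H H H
H H H H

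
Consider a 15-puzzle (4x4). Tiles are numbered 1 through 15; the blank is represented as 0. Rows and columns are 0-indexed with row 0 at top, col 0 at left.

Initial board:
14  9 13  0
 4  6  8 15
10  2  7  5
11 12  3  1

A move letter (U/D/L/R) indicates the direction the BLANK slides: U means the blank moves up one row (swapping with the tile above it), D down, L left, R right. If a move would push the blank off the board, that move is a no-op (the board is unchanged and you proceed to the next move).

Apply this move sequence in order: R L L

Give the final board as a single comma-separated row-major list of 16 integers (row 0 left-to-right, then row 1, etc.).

Answer: 14, 0, 9, 13, 4, 6, 8, 15, 10, 2, 7, 5, 11, 12, 3, 1

Derivation:
After move 1 (R):
14  9 13  0
 4  6  8 15
10  2  7  5
11 12  3  1

After move 2 (L):
14  9  0 13
 4  6  8 15
10  2  7  5
11 12  3  1

After move 3 (L):
14  0  9 13
 4  6  8 15
10  2  7  5
11 12  3  1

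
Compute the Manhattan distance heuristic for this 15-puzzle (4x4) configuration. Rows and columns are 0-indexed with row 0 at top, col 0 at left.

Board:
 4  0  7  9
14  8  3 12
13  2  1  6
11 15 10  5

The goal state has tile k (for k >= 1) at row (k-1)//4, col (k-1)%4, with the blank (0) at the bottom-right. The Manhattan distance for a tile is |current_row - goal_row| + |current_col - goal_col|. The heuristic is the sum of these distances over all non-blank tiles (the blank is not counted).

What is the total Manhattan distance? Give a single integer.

Tile 4: (0,0)->(0,3) = 3
Tile 7: (0,2)->(1,2) = 1
Tile 9: (0,3)->(2,0) = 5
Tile 14: (1,0)->(3,1) = 3
Tile 8: (1,1)->(1,3) = 2
Tile 3: (1,2)->(0,2) = 1
Tile 12: (1,3)->(2,3) = 1
Tile 13: (2,0)->(3,0) = 1
Tile 2: (2,1)->(0,1) = 2
Tile 1: (2,2)->(0,0) = 4
Tile 6: (2,3)->(1,1) = 3
Tile 11: (3,0)->(2,2) = 3
Tile 15: (3,1)->(3,2) = 1
Tile 10: (3,2)->(2,1) = 2
Tile 5: (3,3)->(1,0) = 5
Sum: 3 + 1 + 5 + 3 + 2 + 1 + 1 + 1 + 2 + 4 + 3 + 3 + 1 + 2 + 5 = 37

Answer: 37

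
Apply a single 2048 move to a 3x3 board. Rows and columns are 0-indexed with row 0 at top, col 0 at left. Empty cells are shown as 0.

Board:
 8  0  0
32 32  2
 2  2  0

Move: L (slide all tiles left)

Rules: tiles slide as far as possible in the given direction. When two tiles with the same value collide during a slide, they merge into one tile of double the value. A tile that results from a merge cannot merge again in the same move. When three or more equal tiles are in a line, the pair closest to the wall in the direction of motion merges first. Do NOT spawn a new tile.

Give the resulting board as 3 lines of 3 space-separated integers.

Slide left:
row 0: [8, 0, 0] -> [8, 0, 0]
row 1: [32, 32, 2] -> [64, 2, 0]
row 2: [2, 2, 0] -> [4, 0, 0]

Answer:  8  0  0
64  2  0
 4  0  0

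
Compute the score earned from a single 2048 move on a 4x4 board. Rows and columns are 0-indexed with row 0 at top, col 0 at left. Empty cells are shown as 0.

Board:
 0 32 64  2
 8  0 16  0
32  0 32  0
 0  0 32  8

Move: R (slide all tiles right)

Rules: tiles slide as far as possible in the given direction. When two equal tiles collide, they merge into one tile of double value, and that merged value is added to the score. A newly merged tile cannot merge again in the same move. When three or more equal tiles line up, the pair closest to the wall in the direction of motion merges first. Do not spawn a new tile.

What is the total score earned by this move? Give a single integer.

Slide right:
row 0: [0, 32, 64, 2] -> [0, 32, 64, 2]  score +0 (running 0)
row 1: [8, 0, 16, 0] -> [0, 0, 8, 16]  score +0 (running 0)
row 2: [32, 0, 32, 0] -> [0, 0, 0, 64]  score +64 (running 64)
row 3: [0, 0, 32, 8] -> [0, 0, 32, 8]  score +0 (running 64)
Board after move:
 0 32 64  2
 0  0  8 16
 0  0  0 64
 0  0 32  8

Answer: 64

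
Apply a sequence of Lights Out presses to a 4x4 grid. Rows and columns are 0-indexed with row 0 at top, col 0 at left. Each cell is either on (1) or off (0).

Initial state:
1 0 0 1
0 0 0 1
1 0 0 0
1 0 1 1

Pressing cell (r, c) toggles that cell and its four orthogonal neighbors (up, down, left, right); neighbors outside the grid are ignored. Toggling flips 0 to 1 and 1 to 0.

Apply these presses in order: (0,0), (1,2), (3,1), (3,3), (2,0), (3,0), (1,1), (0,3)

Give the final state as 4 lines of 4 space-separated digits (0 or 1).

Answer: 0 0 0 0
1 0 0 1
1 1 1 1
0 0 1 0

Derivation:
After press 1 at (0,0):
0 1 0 1
1 0 0 1
1 0 0 0
1 0 1 1

After press 2 at (1,2):
0 1 1 1
1 1 1 0
1 0 1 0
1 0 1 1

After press 3 at (3,1):
0 1 1 1
1 1 1 0
1 1 1 0
0 1 0 1

After press 4 at (3,3):
0 1 1 1
1 1 1 0
1 1 1 1
0 1 1 0

After press 5 at (2,0):
0 1 1 1
0 1 1 0
0 0 1 1
1 1 1 0

After press 6 at (3,0):
0 1 1 1
0 1 1 0
1 0 1 1
0 0 1 0

After press 7 at (1,1):
0 0 1 1
1 0 0 0
1 1 1 1
0 0 1 0

After press 8 at (0,3):
0 0 0 0
1 0 0 1
1 1 1 1
0 0 1 0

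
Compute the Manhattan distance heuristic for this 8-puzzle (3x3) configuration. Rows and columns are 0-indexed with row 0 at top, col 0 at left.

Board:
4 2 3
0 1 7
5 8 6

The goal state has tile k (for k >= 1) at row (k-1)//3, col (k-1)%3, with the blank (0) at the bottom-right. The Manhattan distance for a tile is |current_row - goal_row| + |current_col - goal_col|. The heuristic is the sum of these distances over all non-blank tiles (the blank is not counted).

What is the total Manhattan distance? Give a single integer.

Tile 4: at (0,0), goal (1,0), distance |0-1|+|0-0| = 1
Tile 2: at (0,1), goal (0,1), distance |0-0|+|1-1| = 0
Tile 3: at (0,2), goal (0,2), distance |0-0|+|2-2| = 0
Tile 1: at (1,1), goal (0,0), distance |1-0|+|1-0| = 2
Tile 7: at (1,2), goal (2,0), distance |1-2|+|2-0| = 3
Tile 5: at (2,0), goal (1,1), distance |2-1|+|0-1| = 2
Tile 8: at (2,1), goal (2,1), distance |2-2|+|1-1| = 0
Tile 6: at (2,2), goal (1,2), distance |2-1|+|2-2| = 1
Sum: 1 + 0 + 0 + 2 + 3 + 2 + 0 + 1 = 9

Answer: 9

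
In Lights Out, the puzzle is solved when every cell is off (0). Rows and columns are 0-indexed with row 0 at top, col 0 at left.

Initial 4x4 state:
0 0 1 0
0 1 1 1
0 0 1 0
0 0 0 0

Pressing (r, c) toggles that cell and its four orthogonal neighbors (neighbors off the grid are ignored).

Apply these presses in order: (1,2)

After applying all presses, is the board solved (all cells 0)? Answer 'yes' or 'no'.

After press 1 at (1,2):
0 0 0 0
0 0 0 0
0 0 0 0
0 0 0 0

Lights still on: 0

Answer: yes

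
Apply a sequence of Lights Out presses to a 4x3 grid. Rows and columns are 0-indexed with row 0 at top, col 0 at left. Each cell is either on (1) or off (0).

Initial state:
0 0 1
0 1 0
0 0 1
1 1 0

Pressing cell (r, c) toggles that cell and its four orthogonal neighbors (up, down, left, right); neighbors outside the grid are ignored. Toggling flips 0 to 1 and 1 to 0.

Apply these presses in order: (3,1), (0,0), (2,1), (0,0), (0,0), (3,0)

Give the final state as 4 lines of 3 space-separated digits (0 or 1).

Answer: 1 1 1
1 0 0
0 0 0
1 0 1

Derivation:
After press 1 at (3,1):
0 0 1
0 1 0
0 1 1
0 0 1

After press 2 at (0,0):
1 1 1
1 1 0
0 1 1
0 0 1

After press 3 at (2,1):
1 1 1
1 0 0
1 0 0
0 1 1

After press 4 at (0,0):
0 0 1
0 0 0
1 0 0
0 1 1

After press 5 at (0,0):
1 1 1
1 0 0
1 0 0
0 1 1

After press 6 at (3,0):
1 1 1
1 0 0
0 0 0
1 0 1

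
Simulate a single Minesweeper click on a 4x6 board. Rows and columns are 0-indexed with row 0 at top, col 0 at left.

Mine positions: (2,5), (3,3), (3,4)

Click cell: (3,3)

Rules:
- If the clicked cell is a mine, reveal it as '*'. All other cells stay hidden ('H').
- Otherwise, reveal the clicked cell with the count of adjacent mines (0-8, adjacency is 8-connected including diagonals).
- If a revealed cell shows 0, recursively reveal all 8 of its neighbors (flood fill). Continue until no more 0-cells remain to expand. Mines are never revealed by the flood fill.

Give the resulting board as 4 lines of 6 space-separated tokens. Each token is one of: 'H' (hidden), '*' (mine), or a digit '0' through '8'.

H H H H H H
H H H H H H
H H H H H H
H H H * H H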